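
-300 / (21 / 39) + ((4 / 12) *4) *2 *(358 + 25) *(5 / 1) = 95540 / 21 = 4549.52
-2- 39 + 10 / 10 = -40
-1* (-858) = 858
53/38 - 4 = -99/38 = -2.61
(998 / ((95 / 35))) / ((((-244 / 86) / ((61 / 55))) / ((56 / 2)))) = -4205572 / 1045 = -4024.47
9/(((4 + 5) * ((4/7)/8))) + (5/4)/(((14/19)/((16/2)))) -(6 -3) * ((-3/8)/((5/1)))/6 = 15461/560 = 27.61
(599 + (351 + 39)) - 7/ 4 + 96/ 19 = 75415/ 76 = 992.30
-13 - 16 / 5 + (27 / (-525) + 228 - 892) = -119044 / 175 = -680.25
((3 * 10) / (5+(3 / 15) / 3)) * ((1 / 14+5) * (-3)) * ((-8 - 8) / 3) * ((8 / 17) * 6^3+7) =118023300 / 2261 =52199.60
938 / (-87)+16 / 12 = -274 / 29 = -9.45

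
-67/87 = -0.77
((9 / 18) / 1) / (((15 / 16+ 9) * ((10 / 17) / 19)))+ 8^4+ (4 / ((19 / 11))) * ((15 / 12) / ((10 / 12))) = 61947098 / 15105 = 4101.10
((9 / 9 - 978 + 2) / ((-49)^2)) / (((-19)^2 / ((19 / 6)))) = -325 / 91238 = -0.00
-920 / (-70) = 92 / 7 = 13.14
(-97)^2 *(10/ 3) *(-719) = -67650710/ 3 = -22550236.67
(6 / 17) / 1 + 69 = 1179 / 17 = 69.35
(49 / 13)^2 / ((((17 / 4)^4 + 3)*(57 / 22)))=13522432 / 811955937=0.02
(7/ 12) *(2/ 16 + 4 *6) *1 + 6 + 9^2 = 9703/ 96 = 101.07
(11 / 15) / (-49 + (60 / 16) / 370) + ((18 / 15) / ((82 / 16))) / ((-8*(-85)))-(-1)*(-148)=-6600057226 / 44590575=-148.01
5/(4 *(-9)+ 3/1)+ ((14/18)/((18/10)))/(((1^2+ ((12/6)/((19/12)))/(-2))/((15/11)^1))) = 430/297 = 1.45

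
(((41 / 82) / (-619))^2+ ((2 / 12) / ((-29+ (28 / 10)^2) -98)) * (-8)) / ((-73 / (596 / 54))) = -22837727213 / 13498629456294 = -0.00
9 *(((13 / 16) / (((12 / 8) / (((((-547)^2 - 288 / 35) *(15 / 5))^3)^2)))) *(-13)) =-487438700566210313793425906652991039208859267867 / 14706125000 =-33145284741304069820800920000000000000.00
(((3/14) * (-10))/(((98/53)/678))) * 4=-1078020/343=-3142.92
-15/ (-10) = 3/ 2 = 1.50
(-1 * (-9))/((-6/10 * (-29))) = 15/29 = 0.52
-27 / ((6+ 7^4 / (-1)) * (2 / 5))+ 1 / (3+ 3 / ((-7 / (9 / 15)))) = 18061 / 45984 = 0.39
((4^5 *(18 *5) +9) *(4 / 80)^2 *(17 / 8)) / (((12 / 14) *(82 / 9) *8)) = 32904333 / 4198400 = 7.84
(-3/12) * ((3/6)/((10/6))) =-3/40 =-0.08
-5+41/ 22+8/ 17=-997/ 374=-2.67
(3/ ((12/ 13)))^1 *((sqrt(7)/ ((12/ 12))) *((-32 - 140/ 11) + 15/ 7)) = -42627 *sqrt(7)/ 308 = -366.17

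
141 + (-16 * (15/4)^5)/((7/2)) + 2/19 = -13827581/4256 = -3248.96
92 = 92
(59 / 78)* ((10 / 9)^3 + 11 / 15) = 452707 / 284310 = 1.59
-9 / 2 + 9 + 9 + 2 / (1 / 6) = 25.50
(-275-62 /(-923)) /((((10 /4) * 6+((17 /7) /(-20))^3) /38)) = -26460375536000 /37986145301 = -696.58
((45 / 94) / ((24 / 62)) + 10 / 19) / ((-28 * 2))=-12595 / 400064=-0.03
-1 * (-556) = 556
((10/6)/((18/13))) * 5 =325/54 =6.02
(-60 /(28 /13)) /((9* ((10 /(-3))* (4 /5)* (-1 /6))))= -195 /28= -6.96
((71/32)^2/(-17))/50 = -5041/870400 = -0.01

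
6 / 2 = 3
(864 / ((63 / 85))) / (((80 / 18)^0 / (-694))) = -5663040 / 7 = -809005.71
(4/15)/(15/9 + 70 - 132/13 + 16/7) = 364/87085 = 0.00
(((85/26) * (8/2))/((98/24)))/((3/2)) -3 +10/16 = -1223/5096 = -0.24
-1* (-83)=83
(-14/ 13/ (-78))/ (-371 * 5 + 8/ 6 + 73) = -7/ 902798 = -0.00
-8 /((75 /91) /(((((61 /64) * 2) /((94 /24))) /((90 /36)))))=-11102 /5875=-1.89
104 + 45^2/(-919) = 93551/919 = 101.80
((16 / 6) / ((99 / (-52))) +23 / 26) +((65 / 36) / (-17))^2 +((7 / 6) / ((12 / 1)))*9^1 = 19829033 / 53559792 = 0.37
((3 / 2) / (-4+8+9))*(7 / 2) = 21 / 52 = 0.40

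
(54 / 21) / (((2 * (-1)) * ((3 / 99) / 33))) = -9801 / 7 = -1400.14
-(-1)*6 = 6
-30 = -30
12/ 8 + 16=35/ 2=17.50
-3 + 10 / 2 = 2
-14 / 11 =-1.27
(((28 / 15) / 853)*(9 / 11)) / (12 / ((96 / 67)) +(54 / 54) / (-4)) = 672 / 3049475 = 0.00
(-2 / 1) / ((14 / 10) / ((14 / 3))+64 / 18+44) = -180 / 4307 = -0.04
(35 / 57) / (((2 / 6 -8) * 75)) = -7 / 6555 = -0.00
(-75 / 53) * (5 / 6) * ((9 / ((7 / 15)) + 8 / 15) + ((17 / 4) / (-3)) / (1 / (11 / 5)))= -175375 / 8904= -19.70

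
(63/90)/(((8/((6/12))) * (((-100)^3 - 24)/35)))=-49/32000768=-0.00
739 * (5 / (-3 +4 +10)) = 3695 / 11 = 335.91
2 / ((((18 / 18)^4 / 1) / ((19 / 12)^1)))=19 / 6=3.17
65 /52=5 /4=1.25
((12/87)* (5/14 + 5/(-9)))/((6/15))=-125/1827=-0.07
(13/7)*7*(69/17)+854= 15415/17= 906.76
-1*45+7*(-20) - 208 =-393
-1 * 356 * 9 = -3204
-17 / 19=-0.89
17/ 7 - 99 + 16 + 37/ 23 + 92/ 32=-98001/ 1288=-76.09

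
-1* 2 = -2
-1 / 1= -1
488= 488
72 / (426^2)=2 / 5041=0.00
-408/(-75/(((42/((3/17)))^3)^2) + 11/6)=-222455506359292416/999595821058687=-222.55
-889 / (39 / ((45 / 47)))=-13335 / 611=-21.82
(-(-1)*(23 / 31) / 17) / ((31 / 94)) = 2162 / 16337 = 0.13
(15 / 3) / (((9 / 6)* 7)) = 10 / 21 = 0.48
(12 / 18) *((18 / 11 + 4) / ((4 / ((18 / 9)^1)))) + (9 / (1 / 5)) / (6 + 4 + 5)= 161 / 33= 4.88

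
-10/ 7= -1.43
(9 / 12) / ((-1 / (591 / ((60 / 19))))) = -11229 / 80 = -140.36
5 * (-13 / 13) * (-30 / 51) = 50 / 17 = 2.94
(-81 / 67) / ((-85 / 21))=1701 / 5695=0.30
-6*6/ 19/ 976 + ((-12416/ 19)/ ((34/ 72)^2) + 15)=-3906142725/ 1339804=-2915.46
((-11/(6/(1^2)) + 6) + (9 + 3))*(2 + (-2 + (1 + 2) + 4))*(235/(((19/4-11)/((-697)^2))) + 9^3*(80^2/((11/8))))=-277720849574/165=-1683156664.08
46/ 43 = 1.07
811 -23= 788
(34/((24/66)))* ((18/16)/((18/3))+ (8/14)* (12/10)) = 81.65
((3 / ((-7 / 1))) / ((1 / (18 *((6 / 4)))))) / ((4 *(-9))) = 9 / 28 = 0.32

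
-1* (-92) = 92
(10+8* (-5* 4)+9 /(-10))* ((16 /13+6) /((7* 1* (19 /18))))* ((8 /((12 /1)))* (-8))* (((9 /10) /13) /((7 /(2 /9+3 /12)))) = 14468292 /3933475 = 3.68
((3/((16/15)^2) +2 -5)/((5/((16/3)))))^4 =923521/40960000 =0.02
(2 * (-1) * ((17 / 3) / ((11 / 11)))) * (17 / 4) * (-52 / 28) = 3757 / 42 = 89.45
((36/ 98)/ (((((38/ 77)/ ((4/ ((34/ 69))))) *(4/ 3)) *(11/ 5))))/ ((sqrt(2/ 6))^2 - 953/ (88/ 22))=-11178/ 1291031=-0.01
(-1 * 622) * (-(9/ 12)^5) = 75573/ 512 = 147.60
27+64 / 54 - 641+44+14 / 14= -15331 / 27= -567.81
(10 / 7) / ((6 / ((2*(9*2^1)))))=60 / 7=8.57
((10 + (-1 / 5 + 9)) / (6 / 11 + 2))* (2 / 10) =517 / 350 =1.48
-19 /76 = -1 /4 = -0.25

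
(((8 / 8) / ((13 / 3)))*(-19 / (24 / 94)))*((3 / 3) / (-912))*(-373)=-17531 / 2496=-7.02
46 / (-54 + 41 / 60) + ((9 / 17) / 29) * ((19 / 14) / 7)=-18971373 / 22079498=-0.86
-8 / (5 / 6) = -48 / 5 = -9.60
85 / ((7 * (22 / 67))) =5695 / 154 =36.98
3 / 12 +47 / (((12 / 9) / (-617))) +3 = -21746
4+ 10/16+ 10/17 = 709/136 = 5.21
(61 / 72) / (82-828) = -61 / 53712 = -0.00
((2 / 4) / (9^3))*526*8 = 2104 / 729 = 2.89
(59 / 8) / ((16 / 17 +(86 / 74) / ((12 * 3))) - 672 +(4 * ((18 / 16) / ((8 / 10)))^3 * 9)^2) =2801786683392 / 3552691810067525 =0.00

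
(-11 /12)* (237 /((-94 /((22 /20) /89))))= 0.03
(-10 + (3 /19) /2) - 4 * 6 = -1289 /38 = -33.92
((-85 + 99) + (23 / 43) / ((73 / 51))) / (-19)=-45119 / 59641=-0.76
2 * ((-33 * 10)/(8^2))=-165/16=-10.31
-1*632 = -632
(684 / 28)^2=29241 / 49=596.76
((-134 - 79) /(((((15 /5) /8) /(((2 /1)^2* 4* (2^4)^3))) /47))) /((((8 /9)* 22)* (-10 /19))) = 9349152768 /55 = 169984595.78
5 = 5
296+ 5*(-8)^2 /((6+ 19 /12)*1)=30776 /91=338.20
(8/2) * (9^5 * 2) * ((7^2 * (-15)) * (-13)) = 4513705560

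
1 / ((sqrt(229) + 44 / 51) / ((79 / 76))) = -44319 / 11280167 + 205479 * sqrt(229) / 45120668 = 0.06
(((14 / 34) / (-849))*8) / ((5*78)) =-28 / 2814435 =-0.00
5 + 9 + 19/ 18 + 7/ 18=139/ 9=15.44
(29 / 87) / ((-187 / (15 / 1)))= -5 / 187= -0.03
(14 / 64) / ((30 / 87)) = 203 / 320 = 0.63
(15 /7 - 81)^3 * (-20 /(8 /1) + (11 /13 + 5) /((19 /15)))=-4625406720 /4459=-1037319.29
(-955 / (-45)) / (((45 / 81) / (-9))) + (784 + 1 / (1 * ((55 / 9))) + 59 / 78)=378481 / 858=441.12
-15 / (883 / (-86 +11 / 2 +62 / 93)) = 2395 / 1766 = 1.36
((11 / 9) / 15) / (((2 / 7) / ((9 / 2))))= 77 / 60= 1.28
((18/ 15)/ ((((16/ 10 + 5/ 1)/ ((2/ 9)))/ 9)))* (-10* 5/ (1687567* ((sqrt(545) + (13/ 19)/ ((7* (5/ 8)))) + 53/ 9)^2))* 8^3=-170554111351127280000/ 13744744181115050234377499 + 3545887630143600000* sqrt(545)/ 13744744181115050234377499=-0.00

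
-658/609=-94/87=-1.08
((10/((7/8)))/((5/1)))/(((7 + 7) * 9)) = 8/441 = 0.02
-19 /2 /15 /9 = -19 /270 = -0.07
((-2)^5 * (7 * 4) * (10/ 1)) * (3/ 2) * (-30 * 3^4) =32659200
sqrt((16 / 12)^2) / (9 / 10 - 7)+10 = 1790 / 183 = 9.78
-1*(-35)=35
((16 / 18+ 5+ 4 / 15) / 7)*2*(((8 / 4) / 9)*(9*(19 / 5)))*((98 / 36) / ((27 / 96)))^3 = 1449250668544 / 119574225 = 12120.09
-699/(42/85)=-19805/14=-1414.64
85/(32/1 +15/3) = 85/37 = 2.30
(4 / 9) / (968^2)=1 / 2108304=0.00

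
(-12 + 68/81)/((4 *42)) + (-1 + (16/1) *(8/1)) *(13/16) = 2806543/27216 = 103.12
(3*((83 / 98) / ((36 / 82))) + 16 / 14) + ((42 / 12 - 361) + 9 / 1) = -200843 / 588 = -341.57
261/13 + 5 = 25.08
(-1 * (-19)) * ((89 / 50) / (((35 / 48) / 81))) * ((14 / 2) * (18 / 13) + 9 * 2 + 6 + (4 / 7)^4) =3467993951664 / 27311375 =126979.84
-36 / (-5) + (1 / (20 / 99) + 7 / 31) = 7673 / 620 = 12.38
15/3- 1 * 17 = -12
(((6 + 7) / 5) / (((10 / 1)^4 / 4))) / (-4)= -13 / 50000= -0.00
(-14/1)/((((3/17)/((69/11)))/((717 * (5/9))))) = -6541430/33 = -198225.15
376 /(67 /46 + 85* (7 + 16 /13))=224848 /419241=0.54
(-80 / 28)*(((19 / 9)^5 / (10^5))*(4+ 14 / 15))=-91615663 / 15500362500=-0.01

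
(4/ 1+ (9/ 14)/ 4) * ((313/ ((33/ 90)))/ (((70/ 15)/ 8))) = 6088.69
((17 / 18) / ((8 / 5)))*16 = 85 / 9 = 9.44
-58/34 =-29/17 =-1.71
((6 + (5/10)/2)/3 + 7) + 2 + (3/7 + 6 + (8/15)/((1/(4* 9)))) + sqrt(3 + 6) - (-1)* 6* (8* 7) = 157799/420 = 375.71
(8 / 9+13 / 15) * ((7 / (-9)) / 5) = -553 / 2025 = -0.27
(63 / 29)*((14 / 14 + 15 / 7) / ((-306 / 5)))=-55 / 493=-0.11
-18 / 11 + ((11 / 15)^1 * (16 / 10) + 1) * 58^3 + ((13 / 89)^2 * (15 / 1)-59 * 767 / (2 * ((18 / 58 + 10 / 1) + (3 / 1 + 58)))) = 1041131750503661 / 2457094200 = 423724.80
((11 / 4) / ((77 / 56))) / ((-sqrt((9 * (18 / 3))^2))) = -1 / 27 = -0.04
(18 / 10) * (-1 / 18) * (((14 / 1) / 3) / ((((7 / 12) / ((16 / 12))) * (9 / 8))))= -128 / 135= -0.95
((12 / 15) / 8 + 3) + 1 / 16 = 253 / 80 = 3.16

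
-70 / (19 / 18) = -66.32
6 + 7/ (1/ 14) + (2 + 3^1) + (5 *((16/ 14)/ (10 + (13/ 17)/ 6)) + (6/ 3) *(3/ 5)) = 110.76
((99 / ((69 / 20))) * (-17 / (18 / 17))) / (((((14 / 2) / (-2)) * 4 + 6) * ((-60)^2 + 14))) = 15895 / 997464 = 0.02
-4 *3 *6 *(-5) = 360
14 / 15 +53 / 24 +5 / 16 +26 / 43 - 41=-381233 / 10320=-36.94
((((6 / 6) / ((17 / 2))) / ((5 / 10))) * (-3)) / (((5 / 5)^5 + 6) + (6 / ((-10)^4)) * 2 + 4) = -30000 / 467551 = -0.06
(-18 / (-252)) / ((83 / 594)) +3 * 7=21.51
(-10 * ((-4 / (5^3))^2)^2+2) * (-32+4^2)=-1562491808 / 48828125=-32.00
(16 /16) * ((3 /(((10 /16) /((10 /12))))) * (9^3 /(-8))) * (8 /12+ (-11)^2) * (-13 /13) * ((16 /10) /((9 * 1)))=7884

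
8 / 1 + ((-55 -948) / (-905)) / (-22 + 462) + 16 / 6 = 12745409 / 1194600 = 10.67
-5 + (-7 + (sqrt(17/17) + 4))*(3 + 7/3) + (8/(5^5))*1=-15.66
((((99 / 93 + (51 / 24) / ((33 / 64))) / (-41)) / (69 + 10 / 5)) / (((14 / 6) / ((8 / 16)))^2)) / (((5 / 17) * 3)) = -18037 / 194559596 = -0.00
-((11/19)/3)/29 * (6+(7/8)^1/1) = -605/13224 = -0.05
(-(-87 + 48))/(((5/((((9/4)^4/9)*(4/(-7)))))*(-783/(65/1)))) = 13689/12992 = 1.05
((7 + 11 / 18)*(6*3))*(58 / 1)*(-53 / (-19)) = 421138 / 19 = 22165.16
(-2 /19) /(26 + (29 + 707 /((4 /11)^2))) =-32 /1642113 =-0.00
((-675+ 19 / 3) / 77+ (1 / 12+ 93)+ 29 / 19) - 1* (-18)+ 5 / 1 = 637433 / 5852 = 108.93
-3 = -3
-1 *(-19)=19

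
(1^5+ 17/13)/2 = 15/13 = 1.15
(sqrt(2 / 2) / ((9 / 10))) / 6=5 / 27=0.19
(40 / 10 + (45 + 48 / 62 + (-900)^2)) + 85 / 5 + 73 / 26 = 652916083 / 806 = 810069.58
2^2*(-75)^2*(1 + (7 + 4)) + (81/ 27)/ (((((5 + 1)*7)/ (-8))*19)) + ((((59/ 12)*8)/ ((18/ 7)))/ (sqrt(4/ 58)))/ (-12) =35909996/ 133 -413*sqrt(58)/ 648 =269995.12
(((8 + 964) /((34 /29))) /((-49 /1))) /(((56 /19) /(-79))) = 10577547 /23324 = 453.50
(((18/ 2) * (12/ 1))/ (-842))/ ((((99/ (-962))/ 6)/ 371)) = 12848472/ 4631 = 2774.45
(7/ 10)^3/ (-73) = -343/ 73000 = -0.00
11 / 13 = 0.85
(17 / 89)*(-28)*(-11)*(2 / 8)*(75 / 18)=32725 / 534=61.28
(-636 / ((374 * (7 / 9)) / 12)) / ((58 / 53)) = -910116 / 37961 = -23.98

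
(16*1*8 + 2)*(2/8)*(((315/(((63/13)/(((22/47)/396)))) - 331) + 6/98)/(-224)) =891510815/18571392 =48.00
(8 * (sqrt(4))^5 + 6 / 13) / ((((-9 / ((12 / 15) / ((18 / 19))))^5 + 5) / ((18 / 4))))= -1188765225504 / 141645466004705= -0.01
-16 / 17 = -0.94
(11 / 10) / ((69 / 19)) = 209 / 690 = 0.30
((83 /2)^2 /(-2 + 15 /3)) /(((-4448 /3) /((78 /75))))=-89557 /222400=-0.40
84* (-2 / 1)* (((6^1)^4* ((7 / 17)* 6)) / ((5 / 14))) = -128024064 / 85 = -1506165.46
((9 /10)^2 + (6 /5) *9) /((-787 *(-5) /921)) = 1069281 /393500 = 2.72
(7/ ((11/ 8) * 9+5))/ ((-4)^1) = -14/ 139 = -0.10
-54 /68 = -27 /34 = -0.79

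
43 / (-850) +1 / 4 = 339 / 1700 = 0.20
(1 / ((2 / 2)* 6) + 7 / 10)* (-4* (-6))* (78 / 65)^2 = 3744 / 125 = 29.95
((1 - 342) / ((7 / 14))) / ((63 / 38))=-25916 / 63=-411.37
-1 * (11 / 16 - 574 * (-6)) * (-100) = 1377875 / 4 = 344468.75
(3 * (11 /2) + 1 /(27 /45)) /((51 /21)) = 763 /102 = 7.48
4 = 4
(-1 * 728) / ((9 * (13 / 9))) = -56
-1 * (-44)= 44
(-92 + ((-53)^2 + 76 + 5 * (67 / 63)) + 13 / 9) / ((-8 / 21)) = -58795 / 8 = -7349.38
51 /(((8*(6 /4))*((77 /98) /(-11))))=-119 /2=-59.50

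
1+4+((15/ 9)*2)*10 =115/ 3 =38.33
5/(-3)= -5/3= -1.67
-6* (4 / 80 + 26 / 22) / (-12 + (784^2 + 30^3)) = -813 / 70580840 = -0.00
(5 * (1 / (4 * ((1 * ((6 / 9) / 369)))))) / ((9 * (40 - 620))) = -123 / 928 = -0.13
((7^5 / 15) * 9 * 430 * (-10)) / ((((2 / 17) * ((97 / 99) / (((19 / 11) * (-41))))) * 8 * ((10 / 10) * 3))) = 430682820435 / 388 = 1110007269.16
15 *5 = 75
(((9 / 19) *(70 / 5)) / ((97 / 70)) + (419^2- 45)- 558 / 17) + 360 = 5509492502 / 31331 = 175847.96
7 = 7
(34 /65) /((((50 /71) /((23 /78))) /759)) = 7023533 /42250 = 166.24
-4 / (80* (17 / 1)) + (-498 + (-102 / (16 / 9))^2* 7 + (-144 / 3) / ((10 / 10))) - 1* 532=119490859 / 5440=21965.23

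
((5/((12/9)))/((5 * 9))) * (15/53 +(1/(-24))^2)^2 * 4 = 75568249/2795876352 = 0.03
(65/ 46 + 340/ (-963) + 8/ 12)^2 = 5850261169/ 1962312804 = 2.98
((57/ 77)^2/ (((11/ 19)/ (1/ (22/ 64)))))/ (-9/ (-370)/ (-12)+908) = 0.00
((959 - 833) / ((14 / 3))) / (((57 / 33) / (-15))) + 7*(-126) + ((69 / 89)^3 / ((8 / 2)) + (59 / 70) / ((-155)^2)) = -50294235584166877 / 45052101398500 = -1116.36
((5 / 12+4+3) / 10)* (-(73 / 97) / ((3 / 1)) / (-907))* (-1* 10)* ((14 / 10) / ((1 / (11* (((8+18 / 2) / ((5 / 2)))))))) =-0.21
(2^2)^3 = 64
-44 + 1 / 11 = -483 / 11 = -43.91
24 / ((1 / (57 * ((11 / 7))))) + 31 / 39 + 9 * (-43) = 481438 / 273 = 1763.51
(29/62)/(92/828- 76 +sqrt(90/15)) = -0.01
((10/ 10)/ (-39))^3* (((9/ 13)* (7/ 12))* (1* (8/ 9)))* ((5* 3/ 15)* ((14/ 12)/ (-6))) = 49/ 41641938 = 0.00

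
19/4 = 4.75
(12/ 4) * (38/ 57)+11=13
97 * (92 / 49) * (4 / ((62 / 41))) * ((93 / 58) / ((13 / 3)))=3292956 / 18473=178.26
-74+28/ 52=-955/ 13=-73.46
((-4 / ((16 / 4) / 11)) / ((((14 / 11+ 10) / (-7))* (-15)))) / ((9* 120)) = -847 / 2008800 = -0.00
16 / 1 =16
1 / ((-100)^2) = 1 / 10000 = 0.00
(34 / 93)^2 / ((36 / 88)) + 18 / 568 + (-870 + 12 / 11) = -211210059125 / 243175284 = -868.55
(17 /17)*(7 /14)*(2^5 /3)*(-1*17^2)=-4624 /3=-1541.33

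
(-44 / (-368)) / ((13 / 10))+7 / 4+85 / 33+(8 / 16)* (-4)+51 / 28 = 585589 / 138138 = 4.24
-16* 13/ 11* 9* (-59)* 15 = 150610.91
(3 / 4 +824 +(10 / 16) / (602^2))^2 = 5717558136903710409 / 8405546189824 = 680212.57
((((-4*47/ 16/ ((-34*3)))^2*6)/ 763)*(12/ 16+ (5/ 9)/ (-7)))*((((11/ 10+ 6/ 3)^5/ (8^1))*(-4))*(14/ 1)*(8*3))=-10687863280471/ 3175300800000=-3.37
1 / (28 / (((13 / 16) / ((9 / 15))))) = 65 / 1344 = 0.05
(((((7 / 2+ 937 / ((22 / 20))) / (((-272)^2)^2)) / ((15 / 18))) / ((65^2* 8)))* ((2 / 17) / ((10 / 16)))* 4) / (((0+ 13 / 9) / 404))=51313959 / 43921515672320000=0.00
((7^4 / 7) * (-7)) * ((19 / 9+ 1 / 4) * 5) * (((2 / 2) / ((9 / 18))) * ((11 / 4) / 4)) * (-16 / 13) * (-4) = -22449350 / 117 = -191874.79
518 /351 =1.48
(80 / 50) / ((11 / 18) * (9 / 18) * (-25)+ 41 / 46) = -6624 / 27935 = -0.24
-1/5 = -0.20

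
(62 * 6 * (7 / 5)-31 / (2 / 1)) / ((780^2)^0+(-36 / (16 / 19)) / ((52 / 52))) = -10106 / 835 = -12.10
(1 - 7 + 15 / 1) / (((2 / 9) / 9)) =729 / 2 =364.50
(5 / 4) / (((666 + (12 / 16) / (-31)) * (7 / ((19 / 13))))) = 2945 / 7514871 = 0.00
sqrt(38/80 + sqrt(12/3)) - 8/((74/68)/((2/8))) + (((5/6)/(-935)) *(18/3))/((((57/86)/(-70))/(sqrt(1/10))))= -0.09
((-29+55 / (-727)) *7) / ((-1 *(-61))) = -147966 / 44347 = -3.34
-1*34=-34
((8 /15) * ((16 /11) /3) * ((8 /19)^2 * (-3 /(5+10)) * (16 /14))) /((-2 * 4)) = 8192 /6254325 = 0.00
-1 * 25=-25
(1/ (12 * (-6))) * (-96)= 4/ 3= 1.33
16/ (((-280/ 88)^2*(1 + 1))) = 968/ 1225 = 0.79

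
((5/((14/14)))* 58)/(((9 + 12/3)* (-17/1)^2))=290/3757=0.08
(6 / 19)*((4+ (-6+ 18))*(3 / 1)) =288 / 19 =15.16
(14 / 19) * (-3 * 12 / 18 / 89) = -28 / 1691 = -0.02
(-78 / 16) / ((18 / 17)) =-221 / 48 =-4.60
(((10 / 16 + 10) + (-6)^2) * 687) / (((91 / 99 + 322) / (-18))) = -228319641 / 127876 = -1785.48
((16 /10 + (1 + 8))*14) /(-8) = -371 /20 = -18.55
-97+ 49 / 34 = -3249 / 34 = -95.56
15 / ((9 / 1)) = 5 / 3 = 1.67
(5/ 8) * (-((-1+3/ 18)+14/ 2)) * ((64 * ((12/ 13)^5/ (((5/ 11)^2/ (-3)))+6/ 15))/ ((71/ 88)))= 1128048832064/ 395427045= 2852.74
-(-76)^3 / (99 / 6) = 26604.61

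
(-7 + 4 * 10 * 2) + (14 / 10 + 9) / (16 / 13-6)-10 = 9427 / 155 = 60.82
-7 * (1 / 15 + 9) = -952 / 15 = -63.47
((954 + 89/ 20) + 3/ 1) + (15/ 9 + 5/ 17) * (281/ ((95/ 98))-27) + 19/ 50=8420431/ 5700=1477.27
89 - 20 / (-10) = 91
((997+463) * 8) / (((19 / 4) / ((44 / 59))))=2055680 / 1121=1833.79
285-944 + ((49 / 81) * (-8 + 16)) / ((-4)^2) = -106709 / 162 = -658.70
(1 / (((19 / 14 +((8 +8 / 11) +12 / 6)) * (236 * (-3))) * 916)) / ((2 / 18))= -231 / 201151768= -0.00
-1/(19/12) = -12/19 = -0.63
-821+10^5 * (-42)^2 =176399179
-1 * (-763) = 763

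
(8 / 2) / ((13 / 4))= 16 / 13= 1.23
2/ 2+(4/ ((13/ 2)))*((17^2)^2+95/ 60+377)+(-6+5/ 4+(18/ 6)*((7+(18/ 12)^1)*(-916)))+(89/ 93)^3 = 1182421875701/ 41826564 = 28269.64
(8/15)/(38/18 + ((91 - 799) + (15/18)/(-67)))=-3216/4256585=-0.00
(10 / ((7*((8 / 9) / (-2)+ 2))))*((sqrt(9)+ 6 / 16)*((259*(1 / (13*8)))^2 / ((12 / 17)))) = 9425565 / 346112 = 27.23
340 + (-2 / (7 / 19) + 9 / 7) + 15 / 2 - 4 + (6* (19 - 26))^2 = 29447 / 14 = 2103.36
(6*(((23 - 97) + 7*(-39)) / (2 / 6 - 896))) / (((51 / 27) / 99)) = 5565186 / 45679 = 121.83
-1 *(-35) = 35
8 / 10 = 4 / 5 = 0.80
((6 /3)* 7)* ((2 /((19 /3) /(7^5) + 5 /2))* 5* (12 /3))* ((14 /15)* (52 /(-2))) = -1370375552 /252143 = -5434.91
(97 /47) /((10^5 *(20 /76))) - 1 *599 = -14076498157 /23500000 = -599.00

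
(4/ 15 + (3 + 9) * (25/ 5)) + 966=1026.27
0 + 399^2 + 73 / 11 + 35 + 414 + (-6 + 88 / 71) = 124688115 / 781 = 159651.88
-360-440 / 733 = -264320 / 733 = -360.60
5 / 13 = 0.38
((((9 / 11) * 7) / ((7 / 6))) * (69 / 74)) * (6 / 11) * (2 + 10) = 134136 / 4477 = 29.96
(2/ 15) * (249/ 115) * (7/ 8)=581/ 2300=0.25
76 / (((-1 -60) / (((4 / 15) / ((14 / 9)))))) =-456 / 2135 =-0.21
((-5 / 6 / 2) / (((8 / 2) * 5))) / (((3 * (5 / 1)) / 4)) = -1 / 180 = -0.01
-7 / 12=-0.58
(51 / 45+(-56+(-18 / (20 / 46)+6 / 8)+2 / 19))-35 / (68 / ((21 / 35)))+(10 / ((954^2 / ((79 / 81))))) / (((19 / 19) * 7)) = -19943255663012 / 208349442945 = -95.72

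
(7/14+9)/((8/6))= 57/8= 7.12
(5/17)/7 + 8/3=967/357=2.71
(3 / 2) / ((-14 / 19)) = -57 / 28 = -2.04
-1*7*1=-7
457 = 457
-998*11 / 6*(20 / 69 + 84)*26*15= -4150123120 / 69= -60146711.88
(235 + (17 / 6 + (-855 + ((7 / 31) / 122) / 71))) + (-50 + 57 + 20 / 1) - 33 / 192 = -590.34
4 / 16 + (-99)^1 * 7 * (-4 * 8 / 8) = 11089 / 4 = 2772.25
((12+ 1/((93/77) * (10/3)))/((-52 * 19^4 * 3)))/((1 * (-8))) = 3797/50418588480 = 0.00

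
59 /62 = 0.95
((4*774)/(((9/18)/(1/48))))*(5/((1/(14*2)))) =18060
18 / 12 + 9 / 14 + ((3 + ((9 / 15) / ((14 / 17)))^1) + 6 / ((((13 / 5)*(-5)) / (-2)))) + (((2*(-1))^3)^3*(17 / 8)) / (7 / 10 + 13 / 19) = -186489071 / 239330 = -779.21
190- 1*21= 169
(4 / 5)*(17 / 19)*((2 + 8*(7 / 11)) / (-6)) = -884 / 1045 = -0.85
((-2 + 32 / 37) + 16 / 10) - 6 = -1024 / 185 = -5.54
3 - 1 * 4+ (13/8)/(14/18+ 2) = -83/200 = -0.42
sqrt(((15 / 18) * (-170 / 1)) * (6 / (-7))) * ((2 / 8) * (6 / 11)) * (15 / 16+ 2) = 705 * sqrt(238) / 2464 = 4.41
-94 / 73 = -1.29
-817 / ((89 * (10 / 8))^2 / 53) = -692816 / 198025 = -3.50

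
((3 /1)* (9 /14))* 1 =1.93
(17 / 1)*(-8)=-136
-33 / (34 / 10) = -9.71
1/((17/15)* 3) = 5/17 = 0.29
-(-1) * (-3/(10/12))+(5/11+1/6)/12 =-14051/3960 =-3.55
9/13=0.69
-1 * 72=-72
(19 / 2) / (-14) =-19 / 28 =-0.68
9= 9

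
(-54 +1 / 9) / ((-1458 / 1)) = 485 / 13122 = 0.04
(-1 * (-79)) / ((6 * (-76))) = -79 / 456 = -0.17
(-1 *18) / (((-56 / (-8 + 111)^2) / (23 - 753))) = -34850565 / 14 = -2489326.07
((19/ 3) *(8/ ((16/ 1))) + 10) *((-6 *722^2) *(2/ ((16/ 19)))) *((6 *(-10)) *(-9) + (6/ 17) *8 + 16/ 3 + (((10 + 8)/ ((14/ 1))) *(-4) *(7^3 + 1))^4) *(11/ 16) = -645270393848712528390808963/ 979608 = -658702658460029448913.04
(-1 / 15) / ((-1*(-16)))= -1 / 240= -0.00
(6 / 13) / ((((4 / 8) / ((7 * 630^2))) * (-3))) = -854861.54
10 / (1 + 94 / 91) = 182 / 37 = 4.92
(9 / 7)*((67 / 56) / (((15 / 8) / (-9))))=-1809 / 245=-7.38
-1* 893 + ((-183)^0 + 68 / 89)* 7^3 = -25626 / 89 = -287.93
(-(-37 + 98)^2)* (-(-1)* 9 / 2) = -33489 / 2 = -16744.50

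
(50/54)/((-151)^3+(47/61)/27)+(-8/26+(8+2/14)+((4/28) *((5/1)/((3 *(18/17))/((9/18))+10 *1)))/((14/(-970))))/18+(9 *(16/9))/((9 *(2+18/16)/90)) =18605499576620419/361502384656140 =51.47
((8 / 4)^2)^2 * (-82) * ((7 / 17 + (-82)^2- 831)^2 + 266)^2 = -132191434541659061135488 / 83521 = -1582732900009088266.85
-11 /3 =-3.67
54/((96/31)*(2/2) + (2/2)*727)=1674/22633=0.07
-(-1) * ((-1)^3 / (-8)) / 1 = 1 / 8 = 0.12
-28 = -28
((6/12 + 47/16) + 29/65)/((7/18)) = 5193/520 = 9.99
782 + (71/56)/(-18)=788185/1008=781.93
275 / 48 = 5.73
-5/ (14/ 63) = -45/ 2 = -22.50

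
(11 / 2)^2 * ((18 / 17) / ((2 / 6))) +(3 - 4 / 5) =16709 / 170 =98.29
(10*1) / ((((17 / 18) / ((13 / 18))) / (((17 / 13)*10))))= 100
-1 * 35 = -35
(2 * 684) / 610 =684 / 305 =2.24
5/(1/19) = 95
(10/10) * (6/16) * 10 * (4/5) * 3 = 9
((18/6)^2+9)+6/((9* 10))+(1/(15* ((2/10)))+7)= 127/5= 25.40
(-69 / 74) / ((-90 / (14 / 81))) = 161 / 89910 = 0.00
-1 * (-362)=362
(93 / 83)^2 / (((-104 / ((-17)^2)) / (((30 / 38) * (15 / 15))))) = -37493415 / 13612664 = -2.75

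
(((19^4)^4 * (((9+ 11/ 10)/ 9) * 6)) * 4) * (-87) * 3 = -10138138804074748801651788/ 5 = -2027627760814949760330358.00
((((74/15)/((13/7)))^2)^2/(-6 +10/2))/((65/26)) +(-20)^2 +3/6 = 5502840927221/14459006250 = 380.58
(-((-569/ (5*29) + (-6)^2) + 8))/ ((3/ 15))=-5811/ 29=-200.38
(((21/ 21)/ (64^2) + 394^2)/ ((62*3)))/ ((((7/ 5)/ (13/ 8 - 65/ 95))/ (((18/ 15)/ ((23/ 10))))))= 292.62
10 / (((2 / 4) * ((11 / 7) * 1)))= 140 / 11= 12.73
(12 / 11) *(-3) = -36 / 11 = -3.27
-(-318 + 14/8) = 1265/4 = 316.25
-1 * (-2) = 2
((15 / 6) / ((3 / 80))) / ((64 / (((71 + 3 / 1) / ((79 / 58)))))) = 26825 / 474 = 56.59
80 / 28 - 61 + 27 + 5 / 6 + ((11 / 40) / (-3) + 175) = 121463 / 840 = 144.60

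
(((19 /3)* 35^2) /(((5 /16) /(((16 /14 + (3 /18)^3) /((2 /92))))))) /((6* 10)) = 5307365 /243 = 21841.01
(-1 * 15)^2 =225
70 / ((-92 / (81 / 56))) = -405 / 368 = -1.10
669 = 669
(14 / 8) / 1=7 / 4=1.75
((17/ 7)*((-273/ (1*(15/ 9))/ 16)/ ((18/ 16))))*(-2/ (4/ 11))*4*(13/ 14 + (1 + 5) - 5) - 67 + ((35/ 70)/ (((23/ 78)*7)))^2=225701951/ 259210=870.73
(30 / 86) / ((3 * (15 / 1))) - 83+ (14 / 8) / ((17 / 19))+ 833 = 6596225 / 8772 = 751.96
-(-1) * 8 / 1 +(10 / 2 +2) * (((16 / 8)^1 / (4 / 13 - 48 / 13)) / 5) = 789 / 110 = 7.17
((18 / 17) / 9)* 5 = 10 / 17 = 0.59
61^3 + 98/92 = 10441175/46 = 226982.07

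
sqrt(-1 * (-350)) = 5 * sqrt(14) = 18.71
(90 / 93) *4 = 120 / 31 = 3.87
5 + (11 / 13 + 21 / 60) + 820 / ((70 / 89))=1908757 / 1820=1048.77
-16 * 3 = -48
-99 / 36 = -11 / 4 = -2.75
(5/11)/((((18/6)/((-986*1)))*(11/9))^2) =43748820/1331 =32869.14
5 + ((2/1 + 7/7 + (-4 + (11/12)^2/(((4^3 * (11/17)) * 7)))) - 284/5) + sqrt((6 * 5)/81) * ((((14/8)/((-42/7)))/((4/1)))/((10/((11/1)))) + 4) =-17030233/322560 + 3763 * sqrt(30)/8640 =-50.41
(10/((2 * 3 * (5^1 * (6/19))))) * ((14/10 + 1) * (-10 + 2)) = -304/15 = -20.27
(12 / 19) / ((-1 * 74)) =-6 / 703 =-0.01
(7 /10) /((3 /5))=7 /6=1.17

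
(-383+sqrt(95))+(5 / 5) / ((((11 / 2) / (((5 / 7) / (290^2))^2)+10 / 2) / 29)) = -29201793561286 / 76244891805+sqrt(95) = -373.25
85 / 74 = 1.15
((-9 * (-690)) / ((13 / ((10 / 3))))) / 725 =828 / 377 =2.20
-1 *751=-751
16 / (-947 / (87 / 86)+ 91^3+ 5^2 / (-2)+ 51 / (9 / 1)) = 928 / 43652427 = 0.00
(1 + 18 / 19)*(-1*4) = -148 / 19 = -7.79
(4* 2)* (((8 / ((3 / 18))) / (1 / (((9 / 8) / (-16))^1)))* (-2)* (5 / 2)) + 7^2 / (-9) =1166 / 9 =129.56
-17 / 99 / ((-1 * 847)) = 17 / 83853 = 0.00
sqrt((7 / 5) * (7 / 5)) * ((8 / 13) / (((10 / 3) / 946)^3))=160005611304 / 8125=19692998.31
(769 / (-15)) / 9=-769 / 135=-5.70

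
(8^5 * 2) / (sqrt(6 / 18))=65536 * sqrt(3)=113511.68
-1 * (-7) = 7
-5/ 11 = -0.45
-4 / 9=-0.44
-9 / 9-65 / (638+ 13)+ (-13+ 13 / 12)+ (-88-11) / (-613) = -20519839 / 1596252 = -12.86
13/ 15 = 0.87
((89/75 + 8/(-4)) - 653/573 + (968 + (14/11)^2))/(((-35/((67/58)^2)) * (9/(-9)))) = 1882328831189/51020421375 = 36.89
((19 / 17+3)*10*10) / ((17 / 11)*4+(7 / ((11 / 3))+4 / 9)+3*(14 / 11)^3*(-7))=-83853000 / 7078307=-11.85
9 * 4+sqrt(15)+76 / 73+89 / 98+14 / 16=sqrt(15)+1110995 / 28616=42.70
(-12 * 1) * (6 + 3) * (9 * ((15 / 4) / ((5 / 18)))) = -13122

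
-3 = -3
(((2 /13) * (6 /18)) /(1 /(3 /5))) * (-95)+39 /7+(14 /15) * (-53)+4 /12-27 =-100307 /1365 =-73.48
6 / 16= 3 / 8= 0.38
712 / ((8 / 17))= 1513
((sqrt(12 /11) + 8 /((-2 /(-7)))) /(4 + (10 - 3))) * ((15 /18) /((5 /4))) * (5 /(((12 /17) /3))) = 37.41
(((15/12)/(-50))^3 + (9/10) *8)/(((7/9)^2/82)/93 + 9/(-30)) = -142319153547/5928409600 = -24.01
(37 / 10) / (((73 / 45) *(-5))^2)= 2997 / 53290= 0.06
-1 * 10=-10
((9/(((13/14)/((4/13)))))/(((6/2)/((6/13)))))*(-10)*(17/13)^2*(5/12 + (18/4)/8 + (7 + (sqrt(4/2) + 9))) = -49462350/371293 - 2913120*sqrt(2)/371293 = -144.31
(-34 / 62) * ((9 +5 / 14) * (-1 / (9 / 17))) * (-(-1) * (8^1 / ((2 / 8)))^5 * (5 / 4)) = 406533935.32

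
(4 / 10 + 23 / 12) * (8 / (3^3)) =0.69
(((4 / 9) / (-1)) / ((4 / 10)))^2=100 / 81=1.23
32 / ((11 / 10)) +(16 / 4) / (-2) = 298 / 11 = 27.09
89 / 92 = 0.97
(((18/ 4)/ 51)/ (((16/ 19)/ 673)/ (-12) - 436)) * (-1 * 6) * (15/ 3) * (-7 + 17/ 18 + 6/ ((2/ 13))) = 0.20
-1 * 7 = -7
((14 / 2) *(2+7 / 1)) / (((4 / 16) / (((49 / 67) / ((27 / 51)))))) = 23324 / 67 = 348.12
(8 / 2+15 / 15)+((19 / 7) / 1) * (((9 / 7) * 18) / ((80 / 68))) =28613 / 490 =58.39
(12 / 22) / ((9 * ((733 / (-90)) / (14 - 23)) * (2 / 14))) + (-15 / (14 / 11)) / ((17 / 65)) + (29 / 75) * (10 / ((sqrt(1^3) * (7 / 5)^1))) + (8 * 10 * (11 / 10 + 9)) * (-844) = -3926226216733 / 5756982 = -681993.83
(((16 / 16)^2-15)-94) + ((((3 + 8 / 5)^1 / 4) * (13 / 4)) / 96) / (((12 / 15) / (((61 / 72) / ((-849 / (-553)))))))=-107.97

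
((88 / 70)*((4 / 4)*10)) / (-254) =-44 / 889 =-0.05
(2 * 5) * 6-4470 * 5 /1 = -22290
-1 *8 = -8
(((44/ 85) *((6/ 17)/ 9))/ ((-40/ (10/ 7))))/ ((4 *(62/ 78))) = -143/ 627130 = -0.00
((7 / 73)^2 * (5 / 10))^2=2401 / 113592964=0.00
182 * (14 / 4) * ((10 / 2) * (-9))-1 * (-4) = -28661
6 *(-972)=-5832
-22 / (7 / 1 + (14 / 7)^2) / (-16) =1 / 8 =0.12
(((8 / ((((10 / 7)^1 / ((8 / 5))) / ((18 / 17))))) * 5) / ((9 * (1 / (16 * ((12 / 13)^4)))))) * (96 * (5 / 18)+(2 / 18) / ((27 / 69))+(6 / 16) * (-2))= 299565056 / 186745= 1604.14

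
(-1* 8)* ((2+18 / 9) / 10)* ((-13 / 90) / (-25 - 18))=-104 / 9675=-0.01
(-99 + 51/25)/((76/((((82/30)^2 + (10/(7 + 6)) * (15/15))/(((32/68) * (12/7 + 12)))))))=-289693957/177840000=-1.63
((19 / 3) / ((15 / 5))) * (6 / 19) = 2 / 3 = 0.67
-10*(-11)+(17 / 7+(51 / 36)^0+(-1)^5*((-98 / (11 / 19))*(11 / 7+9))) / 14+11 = 134245 / 539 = 249.06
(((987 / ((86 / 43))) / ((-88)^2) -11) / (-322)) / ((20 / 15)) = 508143 / 19948544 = 0.03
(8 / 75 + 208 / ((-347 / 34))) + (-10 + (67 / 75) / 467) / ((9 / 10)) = -3432738682 / 109383075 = -31.38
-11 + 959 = 948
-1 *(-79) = 79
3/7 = 0.43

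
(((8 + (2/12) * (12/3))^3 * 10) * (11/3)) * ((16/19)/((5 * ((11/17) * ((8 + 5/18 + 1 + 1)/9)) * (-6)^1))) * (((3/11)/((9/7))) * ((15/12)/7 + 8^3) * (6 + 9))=-34279808576/23199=-1477641.65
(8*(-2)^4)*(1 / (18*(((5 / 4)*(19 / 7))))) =1792 / 855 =2.10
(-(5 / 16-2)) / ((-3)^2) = 3 / 16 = 0.19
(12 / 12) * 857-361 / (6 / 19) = -286.17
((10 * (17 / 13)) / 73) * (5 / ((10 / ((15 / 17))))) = 0.08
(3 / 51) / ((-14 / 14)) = -1 / 17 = -0.06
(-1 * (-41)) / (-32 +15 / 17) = -697 / 529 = -1.32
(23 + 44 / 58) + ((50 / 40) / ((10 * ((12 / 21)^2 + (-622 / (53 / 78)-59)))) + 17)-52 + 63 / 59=-352274637171 / 34625972392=-10.17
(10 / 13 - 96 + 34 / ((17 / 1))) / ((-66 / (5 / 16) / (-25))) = -12625 / 1144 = -11.04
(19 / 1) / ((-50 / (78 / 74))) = -0.40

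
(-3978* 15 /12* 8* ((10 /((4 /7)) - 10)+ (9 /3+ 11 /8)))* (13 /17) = -722475 /2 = -361237.50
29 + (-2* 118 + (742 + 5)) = 540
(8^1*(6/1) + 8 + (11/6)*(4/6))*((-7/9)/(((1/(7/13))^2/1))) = -176645/13689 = -12.90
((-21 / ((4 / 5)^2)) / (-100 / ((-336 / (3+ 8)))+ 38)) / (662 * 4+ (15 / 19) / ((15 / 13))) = -2793 / 9305428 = -0.00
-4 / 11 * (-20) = 7.27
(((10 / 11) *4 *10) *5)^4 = 16000000000000 / 14641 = 1092821528.58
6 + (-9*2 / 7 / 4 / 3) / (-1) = 87 / 14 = 6.21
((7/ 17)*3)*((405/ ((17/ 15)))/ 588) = 6075/ 8092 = 0.75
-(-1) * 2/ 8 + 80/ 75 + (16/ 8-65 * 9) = -34901/ 60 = -581.68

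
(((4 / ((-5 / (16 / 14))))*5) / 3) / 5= -32 / 105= -0.30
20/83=0.24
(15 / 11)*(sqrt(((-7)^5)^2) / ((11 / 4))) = 1008420 / 121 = 8334.05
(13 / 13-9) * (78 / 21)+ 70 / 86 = -8699 / 301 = -28.90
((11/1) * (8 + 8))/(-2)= -88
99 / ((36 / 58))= 319 / 2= 159.50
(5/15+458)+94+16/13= 21589/39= 553.56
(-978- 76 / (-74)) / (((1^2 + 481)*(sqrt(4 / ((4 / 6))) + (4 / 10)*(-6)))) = -225925*sqrt(6) / 26751- 180740 / 8917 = -40.96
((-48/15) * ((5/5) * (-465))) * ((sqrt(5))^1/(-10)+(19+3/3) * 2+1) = 61008 - 744 * sqrt(5)/5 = 60675.27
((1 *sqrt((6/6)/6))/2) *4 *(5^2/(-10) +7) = 3 *sqrt(6)/2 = 3.67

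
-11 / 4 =-2.75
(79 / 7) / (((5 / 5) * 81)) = 79 / 567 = 0.14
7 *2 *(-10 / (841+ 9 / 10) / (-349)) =1400 / 2938231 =0.00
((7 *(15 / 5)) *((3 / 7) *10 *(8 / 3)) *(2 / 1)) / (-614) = -240 / 307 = -0.78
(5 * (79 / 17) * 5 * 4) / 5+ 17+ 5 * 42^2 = 151809 / 17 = 8929.94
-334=-334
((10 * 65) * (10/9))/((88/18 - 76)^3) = -1053/524288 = -0.00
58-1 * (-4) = 62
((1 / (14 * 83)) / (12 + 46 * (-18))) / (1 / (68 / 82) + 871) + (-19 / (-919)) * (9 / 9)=15713353241 / 760030130160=0.02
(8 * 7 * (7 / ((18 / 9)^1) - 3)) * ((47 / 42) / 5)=94 / 15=6.27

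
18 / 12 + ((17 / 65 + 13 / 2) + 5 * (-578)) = -2881.74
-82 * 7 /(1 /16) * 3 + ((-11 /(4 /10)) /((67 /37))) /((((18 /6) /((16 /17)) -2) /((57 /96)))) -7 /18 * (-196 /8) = -33225379 /1206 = -27550.07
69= 69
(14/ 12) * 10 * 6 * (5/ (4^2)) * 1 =175/ 8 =21.88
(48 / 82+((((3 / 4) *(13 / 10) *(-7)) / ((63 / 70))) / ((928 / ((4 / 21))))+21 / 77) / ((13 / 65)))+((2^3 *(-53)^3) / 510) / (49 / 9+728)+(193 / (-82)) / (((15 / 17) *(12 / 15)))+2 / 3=-201579262723 / 51548001120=-3.91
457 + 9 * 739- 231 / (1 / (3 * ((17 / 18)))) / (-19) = 271413 / 38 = 7142.45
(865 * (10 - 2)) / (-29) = -6920 / 29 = -238.62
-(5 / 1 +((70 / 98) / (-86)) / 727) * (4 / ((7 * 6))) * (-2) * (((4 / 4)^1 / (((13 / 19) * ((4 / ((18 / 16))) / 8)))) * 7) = 21.92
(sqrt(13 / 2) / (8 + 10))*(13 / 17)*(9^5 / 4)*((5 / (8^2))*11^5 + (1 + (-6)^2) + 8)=68928258555*sqrt(26) / 17408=20189943.44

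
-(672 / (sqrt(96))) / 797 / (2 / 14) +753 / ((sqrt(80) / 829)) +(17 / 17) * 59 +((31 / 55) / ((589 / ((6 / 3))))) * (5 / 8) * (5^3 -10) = -196 * sqrt(6) / 797 +49439 / 836 +624237 * sqrt(5) / 20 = 69850.35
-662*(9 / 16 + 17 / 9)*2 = -116843 / 36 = -3245.64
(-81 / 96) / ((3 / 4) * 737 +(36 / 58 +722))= -783 / 1183544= -0.00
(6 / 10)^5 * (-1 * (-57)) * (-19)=-263169 / 3125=-84.21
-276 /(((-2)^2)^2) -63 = -321 /4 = -80.25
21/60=7/20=0.35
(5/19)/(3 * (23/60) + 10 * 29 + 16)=100/116717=0.00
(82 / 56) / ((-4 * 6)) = -41 / 672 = -0.06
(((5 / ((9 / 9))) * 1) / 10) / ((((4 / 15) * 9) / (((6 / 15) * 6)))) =1 / 2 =0.50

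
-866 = -866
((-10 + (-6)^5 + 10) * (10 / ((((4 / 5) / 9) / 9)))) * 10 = -78732000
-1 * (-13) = 13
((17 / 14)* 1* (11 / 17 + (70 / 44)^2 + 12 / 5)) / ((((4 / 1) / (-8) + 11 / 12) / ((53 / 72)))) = 1737499 / 145200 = 11.97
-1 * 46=-46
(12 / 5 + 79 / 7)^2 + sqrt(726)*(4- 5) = 229441 / 1225- 11*sqrt(6) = 160.35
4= 4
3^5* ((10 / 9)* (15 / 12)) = 675 / 2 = 337.50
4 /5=0.80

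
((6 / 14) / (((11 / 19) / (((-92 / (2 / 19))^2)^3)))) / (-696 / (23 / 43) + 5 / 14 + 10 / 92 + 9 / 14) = -389565087142571818624 / 1534995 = -253789157060818.97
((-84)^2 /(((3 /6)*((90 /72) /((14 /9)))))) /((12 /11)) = 241472 /15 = 16098.13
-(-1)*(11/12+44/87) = 1.42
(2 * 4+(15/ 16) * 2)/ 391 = 79/ 3128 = 0.03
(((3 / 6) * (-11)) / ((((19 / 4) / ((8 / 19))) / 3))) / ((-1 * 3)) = 176 / 361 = 0.49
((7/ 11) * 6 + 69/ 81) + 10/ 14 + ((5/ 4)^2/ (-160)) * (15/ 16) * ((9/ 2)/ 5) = 183121831/ 34062336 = 5.38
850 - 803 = 47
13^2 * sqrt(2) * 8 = 1352 * sqrt(2) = 1912.02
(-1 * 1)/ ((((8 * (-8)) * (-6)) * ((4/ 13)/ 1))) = -13/ 1536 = -0.01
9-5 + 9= 13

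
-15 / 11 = -1.36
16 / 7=2.29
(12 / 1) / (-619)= -12 / 619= -0.02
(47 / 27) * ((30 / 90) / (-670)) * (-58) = 1363 / 27135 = 0.05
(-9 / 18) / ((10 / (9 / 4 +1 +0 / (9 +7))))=-13 / 80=-0.16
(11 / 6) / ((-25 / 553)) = -40.55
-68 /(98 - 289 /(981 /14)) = -16677 /23023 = -0.72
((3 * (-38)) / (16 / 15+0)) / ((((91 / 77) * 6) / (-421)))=1319835 / 208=6345.36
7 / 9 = 0.78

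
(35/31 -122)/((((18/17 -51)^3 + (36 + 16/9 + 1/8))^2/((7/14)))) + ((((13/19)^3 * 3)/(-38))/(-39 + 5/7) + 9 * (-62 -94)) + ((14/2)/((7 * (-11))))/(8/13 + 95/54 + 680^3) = -14322245586379471289390916683936968511438700393/10201034418859450528676862885796296534121832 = -1404.00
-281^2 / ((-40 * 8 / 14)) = 552727 / 160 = 3454.54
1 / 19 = 0.05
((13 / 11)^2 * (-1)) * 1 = -169 / 121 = -1.40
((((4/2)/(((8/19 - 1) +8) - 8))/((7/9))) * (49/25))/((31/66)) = -14364/775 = -18.53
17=17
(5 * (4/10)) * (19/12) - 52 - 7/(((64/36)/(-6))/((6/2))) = 529/24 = 22.04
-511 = -511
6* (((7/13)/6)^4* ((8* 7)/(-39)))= -16807/30074733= -0.00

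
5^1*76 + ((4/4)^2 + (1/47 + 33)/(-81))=1448915/3807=380.59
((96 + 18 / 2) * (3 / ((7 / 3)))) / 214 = 135 / 214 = 0.63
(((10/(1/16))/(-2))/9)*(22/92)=-440/207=-2.13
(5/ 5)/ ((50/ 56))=28/ 25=1.12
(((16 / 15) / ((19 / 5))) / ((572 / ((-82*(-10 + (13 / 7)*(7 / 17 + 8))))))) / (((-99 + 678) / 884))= -292576 / 847077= -0.35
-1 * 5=-5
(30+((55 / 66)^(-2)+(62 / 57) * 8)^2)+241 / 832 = 224945553553 / 1689480000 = 133.14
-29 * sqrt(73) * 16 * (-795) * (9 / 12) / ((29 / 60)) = 572400 * sqrt(73) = 4890587.74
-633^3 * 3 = -760908411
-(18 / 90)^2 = -1 / 25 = -0.04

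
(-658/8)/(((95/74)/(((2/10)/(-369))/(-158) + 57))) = -202267432283/55386900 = -3651.90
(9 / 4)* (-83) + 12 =-699 / 4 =-174.75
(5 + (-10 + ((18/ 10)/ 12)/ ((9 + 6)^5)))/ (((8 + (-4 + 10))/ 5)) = -25312499/ 14175000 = -1.79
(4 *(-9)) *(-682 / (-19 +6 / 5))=-122760 / 89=-1379.33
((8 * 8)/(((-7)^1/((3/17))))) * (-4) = 768/119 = 6.45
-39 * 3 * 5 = -585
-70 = -70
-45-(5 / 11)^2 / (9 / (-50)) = -47755 / 1089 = -43.85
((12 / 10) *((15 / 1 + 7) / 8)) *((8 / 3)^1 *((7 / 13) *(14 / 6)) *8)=17248 / 195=88.45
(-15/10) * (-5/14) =15/28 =0.54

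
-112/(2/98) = -5488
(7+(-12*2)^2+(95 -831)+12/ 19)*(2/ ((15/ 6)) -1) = 579/ 19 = 30.47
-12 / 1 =-12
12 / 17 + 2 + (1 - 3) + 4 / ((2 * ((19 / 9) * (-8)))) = 759 / 1292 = 0.59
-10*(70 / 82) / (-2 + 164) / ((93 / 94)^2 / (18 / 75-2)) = 2721488 / 28723329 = 0.09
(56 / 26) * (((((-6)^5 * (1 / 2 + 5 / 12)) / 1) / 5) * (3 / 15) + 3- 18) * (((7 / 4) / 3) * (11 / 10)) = -1348039 / 3250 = -414.78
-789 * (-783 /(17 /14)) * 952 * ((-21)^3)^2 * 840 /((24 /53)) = 77057428202276210640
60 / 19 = 3.16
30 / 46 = 15 / 23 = 0.65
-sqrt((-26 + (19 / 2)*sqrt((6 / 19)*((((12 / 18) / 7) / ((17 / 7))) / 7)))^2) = -26 + sqrt(2261) / 119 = -25.60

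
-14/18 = -7/9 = -0.78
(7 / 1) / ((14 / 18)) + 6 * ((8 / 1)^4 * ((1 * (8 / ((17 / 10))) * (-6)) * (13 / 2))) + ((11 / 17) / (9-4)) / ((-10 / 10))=-383384846 / 85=-4510409.95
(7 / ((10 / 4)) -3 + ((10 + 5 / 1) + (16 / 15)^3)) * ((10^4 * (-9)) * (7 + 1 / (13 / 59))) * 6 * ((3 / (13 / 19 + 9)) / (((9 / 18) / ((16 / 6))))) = -49289952000 / 299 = -164849337.79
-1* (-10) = 10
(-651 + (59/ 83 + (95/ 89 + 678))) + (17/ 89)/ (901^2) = 28.78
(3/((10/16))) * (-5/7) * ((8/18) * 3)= -32/7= -4.57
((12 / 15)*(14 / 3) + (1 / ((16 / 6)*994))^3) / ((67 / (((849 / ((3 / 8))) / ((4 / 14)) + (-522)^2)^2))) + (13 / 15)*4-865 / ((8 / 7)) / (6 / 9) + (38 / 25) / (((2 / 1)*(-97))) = 4381296581.63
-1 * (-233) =233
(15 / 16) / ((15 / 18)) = 1.12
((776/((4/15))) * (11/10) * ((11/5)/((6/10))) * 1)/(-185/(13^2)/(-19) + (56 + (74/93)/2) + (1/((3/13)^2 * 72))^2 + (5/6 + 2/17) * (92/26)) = 8339846113025856/42554382328373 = 195.98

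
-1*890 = -890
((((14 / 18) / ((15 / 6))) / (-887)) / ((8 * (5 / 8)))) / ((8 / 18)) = -7 / 44350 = -0.00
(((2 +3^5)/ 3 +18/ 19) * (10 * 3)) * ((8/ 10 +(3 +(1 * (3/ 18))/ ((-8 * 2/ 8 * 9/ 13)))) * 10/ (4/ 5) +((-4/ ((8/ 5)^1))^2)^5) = 6238096002475/ 262656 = 23750060.93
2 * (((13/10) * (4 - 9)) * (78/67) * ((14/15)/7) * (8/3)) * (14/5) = -75712/5025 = -15.07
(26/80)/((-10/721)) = -23.43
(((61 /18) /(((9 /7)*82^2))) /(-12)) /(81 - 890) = 427 /10574807904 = 0.00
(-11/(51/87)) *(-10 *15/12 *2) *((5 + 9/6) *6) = 311025/17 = 18295.59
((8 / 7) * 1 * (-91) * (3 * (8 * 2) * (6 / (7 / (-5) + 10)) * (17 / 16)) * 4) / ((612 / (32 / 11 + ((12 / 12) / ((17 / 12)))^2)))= -82.41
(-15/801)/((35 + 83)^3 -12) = -0.00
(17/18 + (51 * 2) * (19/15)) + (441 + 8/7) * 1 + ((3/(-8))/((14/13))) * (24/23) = 4143589/7245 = 571.92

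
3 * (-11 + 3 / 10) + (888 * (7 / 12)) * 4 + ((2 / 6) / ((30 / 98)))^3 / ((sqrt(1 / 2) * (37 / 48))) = 1882384 * sqrt(2) / 1123875 + 20399 / 10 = 2042.27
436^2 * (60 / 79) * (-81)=-923866560 / 79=-11694513.42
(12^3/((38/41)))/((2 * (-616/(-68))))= 150552/1463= 102.91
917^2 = 840889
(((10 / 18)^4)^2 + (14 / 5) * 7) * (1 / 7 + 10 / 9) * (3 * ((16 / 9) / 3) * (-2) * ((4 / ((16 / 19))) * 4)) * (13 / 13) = -1661.13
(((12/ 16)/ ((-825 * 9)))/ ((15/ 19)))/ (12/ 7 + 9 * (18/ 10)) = -7/ 980100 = -0.00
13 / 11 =1.18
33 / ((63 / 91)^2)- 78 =-247 / 27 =-9.15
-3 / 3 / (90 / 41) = -41 / 90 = -0.46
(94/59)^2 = 8836/3481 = 2.54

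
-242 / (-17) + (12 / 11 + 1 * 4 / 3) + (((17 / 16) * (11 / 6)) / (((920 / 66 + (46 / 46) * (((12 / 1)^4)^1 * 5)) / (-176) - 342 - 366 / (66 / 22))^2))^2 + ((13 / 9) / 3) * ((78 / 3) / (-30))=26906886489829709510558639643203 / 1656598205121071658629422522140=16.24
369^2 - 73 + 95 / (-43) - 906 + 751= 5845024 / 43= 135930.79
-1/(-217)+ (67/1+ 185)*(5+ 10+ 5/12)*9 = 7587406/217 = 34965.00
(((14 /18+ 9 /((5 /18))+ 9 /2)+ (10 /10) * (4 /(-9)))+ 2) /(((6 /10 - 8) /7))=-8239 /222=-37.11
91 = 91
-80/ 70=-8/ 7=-1.14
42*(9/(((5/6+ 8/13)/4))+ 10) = 165396/113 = 1463.68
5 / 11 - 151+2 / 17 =-28130 / 187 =-150.43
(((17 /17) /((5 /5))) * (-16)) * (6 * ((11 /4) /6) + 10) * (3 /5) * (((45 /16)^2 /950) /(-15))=4131 /60800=0.07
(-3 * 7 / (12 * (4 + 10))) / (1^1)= -1 / 8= -0.12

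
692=692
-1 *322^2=-103684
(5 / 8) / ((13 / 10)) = 25 / 52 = 0.48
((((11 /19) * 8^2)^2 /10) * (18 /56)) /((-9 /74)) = -4584448 /12635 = -362.84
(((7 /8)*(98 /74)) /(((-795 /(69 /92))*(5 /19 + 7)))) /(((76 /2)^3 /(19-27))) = 343 /15630895680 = 0.00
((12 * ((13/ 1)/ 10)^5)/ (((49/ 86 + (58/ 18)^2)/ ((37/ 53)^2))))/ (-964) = -5311227922533/ 2582467492750000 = -0.00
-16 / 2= -8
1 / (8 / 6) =3 / 4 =0.75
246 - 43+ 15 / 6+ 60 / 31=12861 / 62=207.44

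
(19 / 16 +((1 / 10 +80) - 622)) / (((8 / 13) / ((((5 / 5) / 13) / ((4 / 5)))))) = -43257 / 512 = -84.49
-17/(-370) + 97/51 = 36757/18870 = 1.95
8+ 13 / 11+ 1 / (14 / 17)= 1601 / 154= 10.40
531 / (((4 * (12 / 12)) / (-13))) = -6903 / 4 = -1725.75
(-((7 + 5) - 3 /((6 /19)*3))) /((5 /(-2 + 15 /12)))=53 /40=1.32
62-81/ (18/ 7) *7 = -317/ 2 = -158.50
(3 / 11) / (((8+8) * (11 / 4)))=3 / 484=0.01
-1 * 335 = -335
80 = 80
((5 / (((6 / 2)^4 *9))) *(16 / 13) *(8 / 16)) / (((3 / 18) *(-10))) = -8 / 3159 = -0.00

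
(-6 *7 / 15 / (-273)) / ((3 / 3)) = 2 / 195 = 0.01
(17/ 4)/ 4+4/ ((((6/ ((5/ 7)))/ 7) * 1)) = 211/ 48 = 4.40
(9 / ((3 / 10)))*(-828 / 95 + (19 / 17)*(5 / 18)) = -244343 / 969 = -252.16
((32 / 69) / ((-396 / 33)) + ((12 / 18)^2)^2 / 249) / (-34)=8780 / 7886079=0.00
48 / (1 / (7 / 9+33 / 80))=857 / 15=57.13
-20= -20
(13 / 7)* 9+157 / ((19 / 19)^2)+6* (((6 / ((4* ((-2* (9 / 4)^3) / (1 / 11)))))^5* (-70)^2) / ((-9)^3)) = 40321310821481916689984 / 232112809004827212693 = 173.71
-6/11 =-0.55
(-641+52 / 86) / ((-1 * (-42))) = -9179 / 602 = -15.25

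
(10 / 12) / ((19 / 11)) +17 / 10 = 622 / 285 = 2.18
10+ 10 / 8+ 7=18.25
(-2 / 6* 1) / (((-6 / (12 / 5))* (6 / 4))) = 0.09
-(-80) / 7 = 80 / 7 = 11.43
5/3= 1.67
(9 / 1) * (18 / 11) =162 / 11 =14.73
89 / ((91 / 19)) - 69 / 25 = 35996 / 2275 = 15.82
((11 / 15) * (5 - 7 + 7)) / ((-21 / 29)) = -319 / 63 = -5.06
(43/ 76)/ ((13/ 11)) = 473/ 988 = 0.48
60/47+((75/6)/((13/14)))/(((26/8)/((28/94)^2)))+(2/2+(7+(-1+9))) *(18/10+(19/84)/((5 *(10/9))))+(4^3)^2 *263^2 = 18509383841991134/65331175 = 283316255.10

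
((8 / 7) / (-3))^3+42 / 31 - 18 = -4794548 / 287091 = -16.70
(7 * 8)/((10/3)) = 84/5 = 16.80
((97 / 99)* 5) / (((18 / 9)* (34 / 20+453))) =2425 / 450153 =0.01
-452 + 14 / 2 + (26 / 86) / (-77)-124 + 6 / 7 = -1881134 / 3311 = -568.15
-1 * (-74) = 74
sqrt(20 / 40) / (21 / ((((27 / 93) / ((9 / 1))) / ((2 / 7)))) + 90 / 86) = 43*sqrt(2) / 16086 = 0.00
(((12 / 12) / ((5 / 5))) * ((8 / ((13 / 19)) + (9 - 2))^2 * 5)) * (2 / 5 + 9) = 2775303 / 169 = 16421.91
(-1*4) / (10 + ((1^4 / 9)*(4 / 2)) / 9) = -81 / 203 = -0.40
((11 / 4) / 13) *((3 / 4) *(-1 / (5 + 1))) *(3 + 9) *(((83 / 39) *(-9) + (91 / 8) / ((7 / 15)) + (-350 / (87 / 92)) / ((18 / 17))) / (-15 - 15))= -308435941 / 84689280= -3.64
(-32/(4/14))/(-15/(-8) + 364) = -896/2927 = -0.31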